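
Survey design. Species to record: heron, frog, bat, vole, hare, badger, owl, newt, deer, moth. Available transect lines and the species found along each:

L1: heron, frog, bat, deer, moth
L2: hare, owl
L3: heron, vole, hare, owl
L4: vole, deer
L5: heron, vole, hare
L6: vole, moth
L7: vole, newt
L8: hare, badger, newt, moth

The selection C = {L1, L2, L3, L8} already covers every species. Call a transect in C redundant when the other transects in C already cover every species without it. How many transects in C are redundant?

Drop L1: frog, bat, deer uncovered — not redundant.
Drop L2: the rest still cover every species — redundant.
Drop L3: vole uncovered — not redundant.
Drop L8: badger, newt uncovered — not redundant.
1 redundant: L2.

1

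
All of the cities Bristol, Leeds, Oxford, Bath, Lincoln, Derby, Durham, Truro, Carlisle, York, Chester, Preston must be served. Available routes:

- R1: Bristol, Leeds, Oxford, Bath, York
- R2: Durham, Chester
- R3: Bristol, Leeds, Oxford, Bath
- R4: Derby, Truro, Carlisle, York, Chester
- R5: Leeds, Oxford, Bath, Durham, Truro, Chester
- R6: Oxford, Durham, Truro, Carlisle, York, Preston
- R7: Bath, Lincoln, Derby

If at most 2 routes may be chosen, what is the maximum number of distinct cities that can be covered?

Choosing R1, R4 covers {Bristol, Leeds, Oxford, Bath, Derby, Truro, Carlisle, York, Chester} — 9 cities.
No choice of 2 routes does better; here Lincoln, Durham, Preston are left uncovered.

9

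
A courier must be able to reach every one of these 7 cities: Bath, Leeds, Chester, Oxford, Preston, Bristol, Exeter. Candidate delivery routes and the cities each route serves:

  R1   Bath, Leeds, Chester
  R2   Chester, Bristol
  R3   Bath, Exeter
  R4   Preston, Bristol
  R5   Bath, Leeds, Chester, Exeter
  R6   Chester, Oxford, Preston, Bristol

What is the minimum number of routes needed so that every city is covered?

R5, R6 together cover {Bath, Leeds, Chester, Oxford, Preston, Bristol, Exeter} — every city.
No single route contains all 7 cities, so 2 is optimal.

2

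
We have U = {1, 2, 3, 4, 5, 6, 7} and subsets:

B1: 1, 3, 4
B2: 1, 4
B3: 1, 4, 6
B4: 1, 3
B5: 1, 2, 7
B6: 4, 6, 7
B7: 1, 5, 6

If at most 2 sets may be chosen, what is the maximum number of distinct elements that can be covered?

5

Choosing B1, B5 covers {1, 2, 3, 4, 7} — 5 elements.
No choice of 2 sets does better; here 5, 6 are left uncovered.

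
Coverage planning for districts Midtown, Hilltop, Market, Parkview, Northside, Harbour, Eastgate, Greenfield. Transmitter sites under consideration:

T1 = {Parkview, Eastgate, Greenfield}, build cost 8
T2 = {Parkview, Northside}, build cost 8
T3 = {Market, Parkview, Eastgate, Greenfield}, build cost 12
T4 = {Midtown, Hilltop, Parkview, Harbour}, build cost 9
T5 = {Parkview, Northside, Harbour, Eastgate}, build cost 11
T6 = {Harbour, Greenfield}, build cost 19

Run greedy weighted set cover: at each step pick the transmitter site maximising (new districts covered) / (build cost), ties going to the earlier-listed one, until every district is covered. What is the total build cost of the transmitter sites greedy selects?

Pick 1: T4 adds 4 new (Midtown, Hilltop, Parkview, Harbour) at build cost 9 (ratio 4/9).
Pick 2: T1 adds 2 new (Eastgate, Greenfield) at build cost 8 (ratio 2/8).
Pick 3: T2 adds 1 new (Northside) at build cost 8 (ratio 1/8).
Pick 4: T3 adds 1 new (Market) at build cost 12 (ratio 1/12).
Greedy total build cost: 9 + 8 + 8 + 12 = 37. (The true optimum is 29, so greedy overshoots here.)

37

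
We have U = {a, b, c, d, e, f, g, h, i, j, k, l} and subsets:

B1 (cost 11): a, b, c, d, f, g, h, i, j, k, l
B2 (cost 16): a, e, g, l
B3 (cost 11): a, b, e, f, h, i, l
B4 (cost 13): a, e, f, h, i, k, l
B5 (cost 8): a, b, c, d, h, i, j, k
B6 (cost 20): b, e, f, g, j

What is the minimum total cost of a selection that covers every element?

B1, B3 cover every element at cost 11 + 11 = 22.
Any cover uses at least 2 sets; among all covering selections none totals below 22.

22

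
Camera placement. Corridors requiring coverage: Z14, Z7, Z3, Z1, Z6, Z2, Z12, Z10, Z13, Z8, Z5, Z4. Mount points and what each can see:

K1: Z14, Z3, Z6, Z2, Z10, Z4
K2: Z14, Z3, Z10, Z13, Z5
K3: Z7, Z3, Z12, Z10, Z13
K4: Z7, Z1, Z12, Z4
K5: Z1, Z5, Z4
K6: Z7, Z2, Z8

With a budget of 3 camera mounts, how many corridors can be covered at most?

Choosing K1, K2, K4 covers {Z14, Z7, Z3, Z1, Z6, Z2, Z12, Z10, Z13, Z5, Z4} — 11 corridors.
No choice of 3 camera mounts does better; here Z8 is left uncovered.

11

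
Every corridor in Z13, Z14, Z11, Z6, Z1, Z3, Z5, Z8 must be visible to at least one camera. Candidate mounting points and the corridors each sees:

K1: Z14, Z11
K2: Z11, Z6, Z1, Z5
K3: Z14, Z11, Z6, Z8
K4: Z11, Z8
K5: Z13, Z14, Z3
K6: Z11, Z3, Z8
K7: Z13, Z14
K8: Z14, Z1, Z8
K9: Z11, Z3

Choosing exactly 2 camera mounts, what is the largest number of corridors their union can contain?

Choosing K2, K5 covers {Z13, Z14, Z11, Z6, Z1, Z3, Z5} — 7 corridors.
No choice of 2 camera mounts does better; here Z8 is left uncovered.

7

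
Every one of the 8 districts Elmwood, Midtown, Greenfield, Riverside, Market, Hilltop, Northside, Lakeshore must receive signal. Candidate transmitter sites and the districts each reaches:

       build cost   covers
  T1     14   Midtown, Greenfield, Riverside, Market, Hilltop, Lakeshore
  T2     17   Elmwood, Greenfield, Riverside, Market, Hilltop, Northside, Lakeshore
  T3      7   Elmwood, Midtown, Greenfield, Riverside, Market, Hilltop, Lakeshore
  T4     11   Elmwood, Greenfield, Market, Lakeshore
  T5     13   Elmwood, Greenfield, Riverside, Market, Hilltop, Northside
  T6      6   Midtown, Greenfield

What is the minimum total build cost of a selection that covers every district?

T3, T5 cover every district at build cost 7 + 13 = 20.
Any cover uses at least 2 transmitter sites; among all covering selections none totals below 20.

20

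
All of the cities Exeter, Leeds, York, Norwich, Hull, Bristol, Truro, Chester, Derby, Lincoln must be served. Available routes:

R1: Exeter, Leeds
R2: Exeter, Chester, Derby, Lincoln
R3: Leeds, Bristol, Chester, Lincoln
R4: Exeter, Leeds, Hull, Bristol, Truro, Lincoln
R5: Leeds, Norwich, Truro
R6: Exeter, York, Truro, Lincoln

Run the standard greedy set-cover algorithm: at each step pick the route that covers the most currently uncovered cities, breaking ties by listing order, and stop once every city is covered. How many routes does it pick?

4

Pick 1: R4 covers 6 new cities (Exeter, Leeds, Hull, Bristol, Truro, Lincoln).
Pick 2: R2 covers 2 new cities (Chester, Derby).
Pick 3: R5 covers 1 new cities (Norwich).
Pick 4: R6 covers 1 new cities (York).
Greedy uses 4 routes.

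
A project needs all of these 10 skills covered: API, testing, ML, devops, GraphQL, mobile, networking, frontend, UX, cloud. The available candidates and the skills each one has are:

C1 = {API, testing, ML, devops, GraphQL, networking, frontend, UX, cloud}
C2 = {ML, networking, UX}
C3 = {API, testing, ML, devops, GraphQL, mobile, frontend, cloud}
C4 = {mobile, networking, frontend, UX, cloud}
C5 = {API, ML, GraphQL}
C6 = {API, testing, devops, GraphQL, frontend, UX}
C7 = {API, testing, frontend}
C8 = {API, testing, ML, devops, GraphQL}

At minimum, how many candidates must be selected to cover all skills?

2

C1, C3 together cover {API, testing, ML, devops, GraphQL, mobile, networking, frontend, UX, cloud} — every skill.
No single candidate contains all 10 skills, so 2 is optimal.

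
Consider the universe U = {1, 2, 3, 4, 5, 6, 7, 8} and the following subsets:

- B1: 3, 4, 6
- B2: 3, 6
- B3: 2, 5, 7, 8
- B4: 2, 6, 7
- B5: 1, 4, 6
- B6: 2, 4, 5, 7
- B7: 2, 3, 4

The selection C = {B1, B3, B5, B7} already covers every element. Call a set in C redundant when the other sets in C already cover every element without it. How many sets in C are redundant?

Drop B1: the rest still cover every element — redundant.
Drop B3: 5, 7, 8 uncovered — not redundant.
Drop B5: 1 uncovered — not redundant.
Drop B7: the rest still cover every element — redundant.
2 redundant: B1, B7.

2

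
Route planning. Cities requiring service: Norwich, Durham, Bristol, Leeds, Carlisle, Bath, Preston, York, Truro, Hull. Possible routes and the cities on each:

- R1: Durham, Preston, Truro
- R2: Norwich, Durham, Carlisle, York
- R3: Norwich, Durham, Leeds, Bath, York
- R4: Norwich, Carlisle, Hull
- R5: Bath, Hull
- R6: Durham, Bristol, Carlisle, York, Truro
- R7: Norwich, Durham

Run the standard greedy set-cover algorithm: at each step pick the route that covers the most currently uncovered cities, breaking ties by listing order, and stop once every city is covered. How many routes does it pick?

Pick 1: R3 covers 5 new cities (Norwich, Durham, Leeds, Bath, York).
Pick 2: R6 covers 3 new cities (Bristol, Carlisle, Truro).
Pick 3: R1 covers 1 new cities (Preston).
Pick 4: R4 covers 1 new cities (Hull).
Greedy uses 4 routes.

4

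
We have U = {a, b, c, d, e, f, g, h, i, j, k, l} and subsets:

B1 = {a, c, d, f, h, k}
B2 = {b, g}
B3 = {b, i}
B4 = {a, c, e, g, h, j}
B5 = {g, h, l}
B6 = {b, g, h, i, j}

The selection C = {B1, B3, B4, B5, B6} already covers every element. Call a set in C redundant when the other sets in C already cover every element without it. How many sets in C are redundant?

Drop B1: d, f, k uncovered — not redundant.
Drop B3: the rest still cover every element — redundant.
Drop B4: e uncovered — not redundant.
Drop B5: l uncovered — not redundant.
Drop B6: the rest still cover every element — redundant.
2 redundant: B3, B6.

2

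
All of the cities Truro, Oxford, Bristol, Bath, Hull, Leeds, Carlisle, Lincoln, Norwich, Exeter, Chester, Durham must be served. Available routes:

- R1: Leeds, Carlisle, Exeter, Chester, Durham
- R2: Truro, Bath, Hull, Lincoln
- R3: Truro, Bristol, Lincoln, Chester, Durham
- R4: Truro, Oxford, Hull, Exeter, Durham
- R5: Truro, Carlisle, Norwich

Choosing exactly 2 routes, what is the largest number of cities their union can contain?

9

Choosing R1, R2 covers {Truro, Bath, Hull, Leeds, Carlisle, Lincoln, Exeter, Chester, Durham} — 9 cities.
No choice of 2 routes does better; here Oxford, Bristol, Norwich are left uncovered.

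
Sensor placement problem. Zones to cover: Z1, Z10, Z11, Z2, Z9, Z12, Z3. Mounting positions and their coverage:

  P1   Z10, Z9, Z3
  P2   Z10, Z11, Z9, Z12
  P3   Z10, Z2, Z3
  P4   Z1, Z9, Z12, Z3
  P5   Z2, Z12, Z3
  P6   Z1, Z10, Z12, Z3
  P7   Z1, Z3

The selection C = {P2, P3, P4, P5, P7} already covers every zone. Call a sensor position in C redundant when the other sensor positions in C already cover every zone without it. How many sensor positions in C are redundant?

Drop P2: Z11 uncovered — not redundant.
Drop P3: the rest still cover every zone — redundant.
Drop P4: the rest still cover every zone — redundant.
Drop P5: the rest still cover every zone — redundant.
Drop P7: the rest still cover every zone — redundant.
4 redundant: P3, P4, P5, P7.

4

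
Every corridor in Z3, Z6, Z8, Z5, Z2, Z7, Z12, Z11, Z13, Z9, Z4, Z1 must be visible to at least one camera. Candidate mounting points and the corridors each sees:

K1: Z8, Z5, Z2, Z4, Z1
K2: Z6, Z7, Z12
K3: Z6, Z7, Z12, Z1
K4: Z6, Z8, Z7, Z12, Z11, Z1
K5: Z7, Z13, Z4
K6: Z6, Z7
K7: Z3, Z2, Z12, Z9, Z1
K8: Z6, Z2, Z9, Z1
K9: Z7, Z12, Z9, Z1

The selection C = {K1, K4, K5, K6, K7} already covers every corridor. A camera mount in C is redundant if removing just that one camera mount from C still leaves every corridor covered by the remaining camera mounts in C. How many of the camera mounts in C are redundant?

1

Drop K1: Z5 uncovered — not redundant.
Drop K4: Z11 uncovered — not redundant.
Drop K5: Z13 uncovered — not redundant.
Drop K6: the rest still cover every corridor — redundant.
Drop K7: Z3, Z9 uncovered — not redundant.
1 redundant: K6.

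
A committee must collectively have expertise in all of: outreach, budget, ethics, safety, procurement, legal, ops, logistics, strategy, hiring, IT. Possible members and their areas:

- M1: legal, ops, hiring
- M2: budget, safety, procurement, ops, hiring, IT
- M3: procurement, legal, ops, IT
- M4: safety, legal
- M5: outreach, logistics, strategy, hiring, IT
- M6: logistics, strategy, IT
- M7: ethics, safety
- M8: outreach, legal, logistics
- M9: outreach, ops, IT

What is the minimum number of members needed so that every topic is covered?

M1, M2, M5, M7 together cover {outreach, budget, ethics, safety, procurement, legal, ops, logistics, strategy, hiring, IT} — every topic.
No 3 of the 9 members cover everything (all 84 triples fall short), so 4 is minimum.

4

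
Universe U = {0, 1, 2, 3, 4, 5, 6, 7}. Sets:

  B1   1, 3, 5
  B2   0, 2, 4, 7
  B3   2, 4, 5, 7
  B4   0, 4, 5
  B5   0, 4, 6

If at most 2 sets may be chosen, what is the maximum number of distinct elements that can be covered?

Choosing B1, B2 covers {0, 1, 2, 3, 4, 5, 7} — 7 elements.
No choice of 2 sets does better; here 6 is left uncovered.

7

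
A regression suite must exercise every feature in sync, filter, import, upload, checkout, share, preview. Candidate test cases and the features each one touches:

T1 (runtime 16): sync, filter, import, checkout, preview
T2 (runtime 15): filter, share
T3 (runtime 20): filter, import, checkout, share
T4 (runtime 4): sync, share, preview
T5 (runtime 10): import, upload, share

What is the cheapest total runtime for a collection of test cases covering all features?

26

T1, T5 cover every feature at runtime 16 + 10 = 26.
Any cover uses at least 2 test cases; among all covering selections none totals below 26.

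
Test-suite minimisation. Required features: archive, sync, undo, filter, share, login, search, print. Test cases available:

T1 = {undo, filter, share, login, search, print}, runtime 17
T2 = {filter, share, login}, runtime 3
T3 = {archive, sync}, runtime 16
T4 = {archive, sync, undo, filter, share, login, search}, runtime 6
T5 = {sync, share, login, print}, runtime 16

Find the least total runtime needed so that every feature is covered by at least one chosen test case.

22

T4, T5 cover every feature at runtime 6 + 16 = 22.
Any cover uses at least 2 test cases; among all covering selections none totals below 22.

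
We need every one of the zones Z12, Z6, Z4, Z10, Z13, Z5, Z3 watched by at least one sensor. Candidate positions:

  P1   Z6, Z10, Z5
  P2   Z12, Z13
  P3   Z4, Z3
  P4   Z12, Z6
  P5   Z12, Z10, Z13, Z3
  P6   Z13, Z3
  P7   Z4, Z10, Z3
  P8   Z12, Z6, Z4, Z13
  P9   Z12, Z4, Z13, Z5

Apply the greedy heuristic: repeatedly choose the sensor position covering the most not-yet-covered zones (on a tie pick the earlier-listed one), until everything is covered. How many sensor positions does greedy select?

3

Pick 1: P5 covers 4 new zones (Z12, Z10, Z13, Z3).
Pick 2: P1 covers 2 new zones (Z6, Z5).
Pick 3: P3 covers 1 new zones (Z4).
Greedy uses 3 sensor positions.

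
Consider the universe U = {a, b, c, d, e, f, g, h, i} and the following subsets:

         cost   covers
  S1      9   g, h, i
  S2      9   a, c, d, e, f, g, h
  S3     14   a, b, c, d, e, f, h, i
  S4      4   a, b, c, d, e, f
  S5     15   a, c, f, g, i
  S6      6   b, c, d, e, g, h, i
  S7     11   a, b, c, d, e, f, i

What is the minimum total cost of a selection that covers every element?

S4, S6 cover every element at cost 4 + 6 = 10.
Any cover uses at least 2 sets; among all covering selections none totals below 10.

10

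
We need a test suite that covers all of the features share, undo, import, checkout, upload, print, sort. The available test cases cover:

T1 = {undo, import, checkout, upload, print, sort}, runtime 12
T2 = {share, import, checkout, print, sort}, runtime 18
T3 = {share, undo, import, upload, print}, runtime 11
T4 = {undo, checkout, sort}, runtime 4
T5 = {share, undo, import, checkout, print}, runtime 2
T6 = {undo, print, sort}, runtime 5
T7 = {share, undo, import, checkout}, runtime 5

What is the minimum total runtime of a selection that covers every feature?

14

T1, T5 cover every feature at runtime 12 + 2 = 14.
Any cover uses at least 2 test cases; among all covering selections none totals below 14.
Greedy by coverage-per-runtime would pick T5, T4, T3 for 17 — worse than the optimum 14.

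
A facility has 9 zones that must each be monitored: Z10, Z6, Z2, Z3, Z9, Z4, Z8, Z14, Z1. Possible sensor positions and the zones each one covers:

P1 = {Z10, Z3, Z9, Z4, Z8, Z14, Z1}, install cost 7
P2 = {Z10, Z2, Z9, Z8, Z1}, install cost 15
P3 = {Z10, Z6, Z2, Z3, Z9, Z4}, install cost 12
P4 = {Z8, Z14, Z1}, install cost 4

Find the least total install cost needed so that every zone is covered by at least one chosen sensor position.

16

P3, P4 cover every zone at install cost 12 + 4 = 16.
Any cover uses at least 2 sensor positions; among all covering selections none totals below 16.
Greedy by coverage-per-install cost would pick P1, P3 for 19 — worse than the optimum 16.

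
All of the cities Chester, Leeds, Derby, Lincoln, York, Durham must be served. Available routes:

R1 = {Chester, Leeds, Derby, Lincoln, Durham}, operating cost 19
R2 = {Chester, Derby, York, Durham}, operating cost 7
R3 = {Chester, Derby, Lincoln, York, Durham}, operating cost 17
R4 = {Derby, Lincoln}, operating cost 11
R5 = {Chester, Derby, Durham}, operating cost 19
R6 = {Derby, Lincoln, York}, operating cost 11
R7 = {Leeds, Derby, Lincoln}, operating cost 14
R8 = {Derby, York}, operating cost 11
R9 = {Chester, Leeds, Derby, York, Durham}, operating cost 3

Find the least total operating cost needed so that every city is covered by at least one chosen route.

14

R4, R9 cover every city at operating cost 11 + 3 = 14.
Any cover uses at least 2 routes; among all covering selections none totals below 14.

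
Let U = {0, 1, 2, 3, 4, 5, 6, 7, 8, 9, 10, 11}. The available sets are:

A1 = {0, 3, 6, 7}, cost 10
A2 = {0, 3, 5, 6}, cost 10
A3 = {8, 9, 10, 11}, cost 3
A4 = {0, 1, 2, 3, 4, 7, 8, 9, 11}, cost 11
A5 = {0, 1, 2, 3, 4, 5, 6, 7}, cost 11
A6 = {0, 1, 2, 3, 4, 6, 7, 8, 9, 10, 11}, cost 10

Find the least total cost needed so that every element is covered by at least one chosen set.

14

A3, A5 cover every element at cost 3 + 11 = 14.
Any cover uses at least 2 sets; among all covering selections none totals below 14.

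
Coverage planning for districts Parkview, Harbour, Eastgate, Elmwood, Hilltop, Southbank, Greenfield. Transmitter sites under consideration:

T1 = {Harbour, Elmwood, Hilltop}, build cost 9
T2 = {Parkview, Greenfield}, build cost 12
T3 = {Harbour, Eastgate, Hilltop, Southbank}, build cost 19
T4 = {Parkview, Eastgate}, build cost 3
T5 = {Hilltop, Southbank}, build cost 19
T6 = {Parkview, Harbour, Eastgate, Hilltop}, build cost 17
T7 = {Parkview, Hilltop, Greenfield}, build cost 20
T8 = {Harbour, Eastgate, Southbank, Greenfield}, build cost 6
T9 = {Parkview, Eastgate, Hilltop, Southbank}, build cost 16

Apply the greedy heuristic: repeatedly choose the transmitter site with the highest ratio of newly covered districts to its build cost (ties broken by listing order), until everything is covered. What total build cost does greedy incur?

18

Pick 1: T4 adds 2 new (Parkview, Eastgate) at build cost 3 (ratio 2/3).
Pick 2: T8 adds 3 new (Harbour, Southbank, Greenfield) at build cost 6 (ratio 3/6).
Pick 3: T1 adds 2 new (Elmwood, Hilltop) at build cost 9 (ratio 2/9).
Greedy total build cost: 3 + 6 + 9 = 18.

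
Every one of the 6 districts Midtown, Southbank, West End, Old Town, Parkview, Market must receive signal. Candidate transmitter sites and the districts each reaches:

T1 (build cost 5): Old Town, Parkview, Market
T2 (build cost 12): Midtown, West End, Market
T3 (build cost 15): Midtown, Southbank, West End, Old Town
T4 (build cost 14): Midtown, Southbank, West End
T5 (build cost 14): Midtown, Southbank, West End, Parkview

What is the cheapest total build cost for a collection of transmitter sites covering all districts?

19

T1, T4 cover every district at build cost 5 + 14 = 19.
Any cover uses at least 2 transmitter sites; among all covering selections none totals below 19.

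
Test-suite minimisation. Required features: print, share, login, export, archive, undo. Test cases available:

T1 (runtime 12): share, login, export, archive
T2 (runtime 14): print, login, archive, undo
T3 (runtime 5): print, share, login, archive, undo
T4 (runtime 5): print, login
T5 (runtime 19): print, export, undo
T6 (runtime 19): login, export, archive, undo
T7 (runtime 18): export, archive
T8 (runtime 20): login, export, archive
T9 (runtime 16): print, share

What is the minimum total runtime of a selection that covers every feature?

T1, T3 cover every feature at runtime 12 + 5 = 17.
Any cover uses at least 2 test cases; among all covering selections none totals below 17.

17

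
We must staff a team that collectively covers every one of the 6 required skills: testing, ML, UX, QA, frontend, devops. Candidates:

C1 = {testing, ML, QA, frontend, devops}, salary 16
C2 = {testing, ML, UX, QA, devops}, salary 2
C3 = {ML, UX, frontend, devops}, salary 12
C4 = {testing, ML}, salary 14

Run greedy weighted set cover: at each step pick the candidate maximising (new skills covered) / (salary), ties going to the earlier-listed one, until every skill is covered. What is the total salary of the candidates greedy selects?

Pick 1: C2 adds 5 new (testing, ML, UX, QA, devops) at salary 2 (ratio 5/2).
Pick 2: C3 adds 1 new (frontend) at salary 12 (ratio 1/12).
Greedy total salary: 2 + 12 = 14.

14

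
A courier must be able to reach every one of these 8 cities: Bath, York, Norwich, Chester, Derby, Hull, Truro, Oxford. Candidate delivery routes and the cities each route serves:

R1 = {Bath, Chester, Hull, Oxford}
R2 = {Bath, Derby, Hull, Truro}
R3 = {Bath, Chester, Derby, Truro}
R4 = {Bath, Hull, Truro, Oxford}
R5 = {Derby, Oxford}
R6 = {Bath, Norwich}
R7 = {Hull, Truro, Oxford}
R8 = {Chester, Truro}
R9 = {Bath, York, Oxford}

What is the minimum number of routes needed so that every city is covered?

R1, R2, R6, R9 together cover {Bath, York, Norwich, Chester, Derby, Hull, Truro, Oxford} — every city.
No 3 of the 9 routes cover everything (all 84 triples fall short), so 4 is minimum.

4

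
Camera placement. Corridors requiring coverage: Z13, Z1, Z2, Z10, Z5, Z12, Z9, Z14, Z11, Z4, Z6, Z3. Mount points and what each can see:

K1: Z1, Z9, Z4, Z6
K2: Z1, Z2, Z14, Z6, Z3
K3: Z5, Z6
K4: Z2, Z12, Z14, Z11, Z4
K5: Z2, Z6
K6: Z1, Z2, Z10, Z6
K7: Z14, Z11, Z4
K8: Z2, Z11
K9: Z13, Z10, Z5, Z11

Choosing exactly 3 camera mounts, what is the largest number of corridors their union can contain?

Choosing K1, K2, K9 covers {Z13, Z1, Z2, Z10, Z5, Z9, Z14, Z11, Z4, Z6, Z3} — 11 corridors.
No choice of 3 camera mounts does better; here Z12 is left uncovered.

11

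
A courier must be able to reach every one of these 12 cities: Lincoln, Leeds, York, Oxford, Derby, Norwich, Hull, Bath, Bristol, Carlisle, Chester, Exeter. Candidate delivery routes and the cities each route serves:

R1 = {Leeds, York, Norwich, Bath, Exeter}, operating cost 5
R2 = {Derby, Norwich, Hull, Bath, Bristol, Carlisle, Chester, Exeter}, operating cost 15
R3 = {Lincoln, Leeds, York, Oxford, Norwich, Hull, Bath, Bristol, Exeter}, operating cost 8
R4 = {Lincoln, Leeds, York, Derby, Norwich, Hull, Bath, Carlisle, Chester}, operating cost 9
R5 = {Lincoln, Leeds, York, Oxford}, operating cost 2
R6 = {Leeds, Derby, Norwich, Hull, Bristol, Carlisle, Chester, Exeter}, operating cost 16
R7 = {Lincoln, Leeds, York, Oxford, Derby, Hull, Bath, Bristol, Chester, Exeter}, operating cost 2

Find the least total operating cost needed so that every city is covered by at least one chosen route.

11

R4, R7 cover every city at operating cost 9 + 2 = 11.
Any cover uses at least 2 routes; among all covering selections none totals below 11.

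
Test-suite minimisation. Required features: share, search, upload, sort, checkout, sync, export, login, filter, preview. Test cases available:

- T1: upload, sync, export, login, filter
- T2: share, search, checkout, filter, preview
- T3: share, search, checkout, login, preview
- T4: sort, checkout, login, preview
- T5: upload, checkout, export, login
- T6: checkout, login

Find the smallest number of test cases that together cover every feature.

3

T1, T2, T4 together cover {share, search, upload, sort, checkout, sync, export, login, filter, preview} — every feature.
No 2 of the 6 test cases cover everything (all 15 pairs fall short), so 3 is minimum.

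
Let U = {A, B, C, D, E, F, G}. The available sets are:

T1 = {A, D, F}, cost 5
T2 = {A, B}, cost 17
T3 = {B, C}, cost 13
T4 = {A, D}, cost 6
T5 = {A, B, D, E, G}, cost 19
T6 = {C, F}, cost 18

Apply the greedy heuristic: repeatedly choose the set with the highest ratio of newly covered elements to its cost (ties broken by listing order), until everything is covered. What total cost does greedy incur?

37

Pick 1: T1 adds 3 new (A, D, F) at cost 5 (ratio 3/5).
Pick 2: T5 adds 3 new (B, E, G) at cost 19 (ratio 3/19).
Pick 3: T3 adds 1 new (C) at cost 13 (ratio 1/13).
Greedy total cost: 5 + 19 + 13 = 37.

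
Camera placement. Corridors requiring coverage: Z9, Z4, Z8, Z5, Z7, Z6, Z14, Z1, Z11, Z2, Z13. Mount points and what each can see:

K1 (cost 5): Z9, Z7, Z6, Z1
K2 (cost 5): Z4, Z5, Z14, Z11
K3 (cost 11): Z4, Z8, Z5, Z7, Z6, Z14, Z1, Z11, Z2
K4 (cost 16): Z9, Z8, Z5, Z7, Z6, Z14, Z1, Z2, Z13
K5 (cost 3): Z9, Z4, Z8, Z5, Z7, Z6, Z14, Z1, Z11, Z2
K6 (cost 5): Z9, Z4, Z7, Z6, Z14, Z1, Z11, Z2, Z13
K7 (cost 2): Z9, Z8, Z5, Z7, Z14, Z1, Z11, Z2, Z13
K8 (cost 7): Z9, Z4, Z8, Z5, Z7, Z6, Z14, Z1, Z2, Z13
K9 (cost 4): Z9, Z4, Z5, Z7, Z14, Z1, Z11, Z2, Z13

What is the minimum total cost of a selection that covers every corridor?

K5, K7 cover every corridor at cost 3 + 2 = 5.
Any cover uses at least 2 camera mounts; among all covering selections none totals below 5.

5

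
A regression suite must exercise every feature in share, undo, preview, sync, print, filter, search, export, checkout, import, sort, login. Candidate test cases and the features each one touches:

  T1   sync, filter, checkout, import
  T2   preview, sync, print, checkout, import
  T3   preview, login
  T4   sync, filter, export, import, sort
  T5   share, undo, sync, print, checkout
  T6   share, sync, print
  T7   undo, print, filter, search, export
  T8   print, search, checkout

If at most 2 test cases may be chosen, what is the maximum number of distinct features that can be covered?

Choosing T2, T7 covers {undo, preview, sync, print, filter, search, export, checkout, import} — 9 features.
No choice of 2 test cases does better; here share, sort, login are left uncovered.

9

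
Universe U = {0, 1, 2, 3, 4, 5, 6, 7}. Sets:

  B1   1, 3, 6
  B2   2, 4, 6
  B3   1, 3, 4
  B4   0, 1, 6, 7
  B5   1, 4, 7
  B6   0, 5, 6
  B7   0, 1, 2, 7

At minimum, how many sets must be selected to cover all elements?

B3, B6, B7 together cover {0, 1, 2, 3, 4, 5, 6, 7} — every element.
No 2 of the 7 sets cover everything (all 21 pairs fall short), so 3 is minimum.

3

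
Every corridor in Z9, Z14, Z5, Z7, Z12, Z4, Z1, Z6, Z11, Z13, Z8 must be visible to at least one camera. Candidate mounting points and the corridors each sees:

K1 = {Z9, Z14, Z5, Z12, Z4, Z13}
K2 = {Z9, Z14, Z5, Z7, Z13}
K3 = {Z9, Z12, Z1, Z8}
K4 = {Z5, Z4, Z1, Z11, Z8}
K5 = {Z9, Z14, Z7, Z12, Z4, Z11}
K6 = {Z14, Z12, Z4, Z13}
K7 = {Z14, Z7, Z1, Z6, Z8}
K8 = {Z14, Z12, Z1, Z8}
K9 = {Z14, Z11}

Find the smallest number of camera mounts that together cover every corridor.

3

K1, K4, K7 together cover {Z9, Z14, Z5, Z7, Z12, Z4, Z1, Z6, Z11, Z13, Z8} — every corridor.
No 2 of the 9 camera mounts cover everything (all 36 pairs fall short), so 3 is minimum.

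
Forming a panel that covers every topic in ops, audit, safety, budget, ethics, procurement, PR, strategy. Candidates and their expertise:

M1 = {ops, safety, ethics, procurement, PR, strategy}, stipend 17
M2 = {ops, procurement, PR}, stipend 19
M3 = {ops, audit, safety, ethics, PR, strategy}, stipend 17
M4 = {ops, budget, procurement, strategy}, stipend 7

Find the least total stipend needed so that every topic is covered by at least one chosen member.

24

M3, M4 cover every topic at stipend 17 + 7 = 24.
Any cover uses at least 2 members; among all covering selections none totals below 24.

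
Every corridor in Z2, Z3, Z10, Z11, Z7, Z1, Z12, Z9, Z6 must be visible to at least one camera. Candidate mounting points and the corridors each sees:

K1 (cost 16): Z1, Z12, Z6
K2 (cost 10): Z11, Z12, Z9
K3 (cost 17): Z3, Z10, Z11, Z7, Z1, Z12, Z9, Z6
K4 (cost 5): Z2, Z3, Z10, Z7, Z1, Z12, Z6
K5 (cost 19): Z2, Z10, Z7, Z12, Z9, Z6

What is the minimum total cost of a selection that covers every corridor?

15

K2, K4 cover every corridor at cost 10 + 5 = 15.
Any cover uses at least 2 camera mounts; among all covering selections none totals below 15.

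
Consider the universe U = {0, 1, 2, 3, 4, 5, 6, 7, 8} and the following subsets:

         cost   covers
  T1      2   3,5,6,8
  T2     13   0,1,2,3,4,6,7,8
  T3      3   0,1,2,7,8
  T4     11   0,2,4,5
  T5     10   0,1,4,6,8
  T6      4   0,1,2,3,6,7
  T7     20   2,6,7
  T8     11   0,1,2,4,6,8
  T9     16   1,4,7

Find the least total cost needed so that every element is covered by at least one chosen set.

15

T1, T2 cover every element at cost 2 + 13 = 15.
Any cover uses at least 2 sets; among all covering selections none totals below 15.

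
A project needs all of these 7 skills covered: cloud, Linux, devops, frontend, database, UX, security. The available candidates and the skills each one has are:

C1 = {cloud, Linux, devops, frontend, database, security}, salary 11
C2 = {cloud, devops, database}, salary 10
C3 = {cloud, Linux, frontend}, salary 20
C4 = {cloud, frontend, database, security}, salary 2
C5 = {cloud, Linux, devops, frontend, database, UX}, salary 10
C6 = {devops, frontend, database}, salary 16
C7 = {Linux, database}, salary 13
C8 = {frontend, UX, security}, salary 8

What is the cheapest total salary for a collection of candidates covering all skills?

C4, C5 cover every skill at salary 2 + 10 = 12.
Any cover uses at least 2 candidates; among all covering selections none totals below 12.

12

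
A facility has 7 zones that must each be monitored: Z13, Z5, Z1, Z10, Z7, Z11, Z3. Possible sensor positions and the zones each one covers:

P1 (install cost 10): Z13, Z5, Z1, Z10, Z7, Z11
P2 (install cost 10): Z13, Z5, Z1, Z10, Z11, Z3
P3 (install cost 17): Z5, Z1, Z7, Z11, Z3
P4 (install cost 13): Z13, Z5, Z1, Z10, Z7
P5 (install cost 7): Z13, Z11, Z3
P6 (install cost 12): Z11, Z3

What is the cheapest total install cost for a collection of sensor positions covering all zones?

17

P1, P5 cover every zone at install cost 10 + 7 = 17.
Any cover uses at least 2 sensor positions; among all covering selections none totals below 17.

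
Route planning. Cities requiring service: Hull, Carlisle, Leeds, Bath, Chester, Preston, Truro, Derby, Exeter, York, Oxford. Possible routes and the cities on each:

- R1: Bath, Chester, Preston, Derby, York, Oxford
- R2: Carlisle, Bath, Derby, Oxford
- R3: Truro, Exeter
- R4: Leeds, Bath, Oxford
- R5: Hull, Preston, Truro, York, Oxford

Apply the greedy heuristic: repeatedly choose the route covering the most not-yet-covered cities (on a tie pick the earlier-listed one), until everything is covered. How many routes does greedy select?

Pick 1: R1 covers 6 new cities (Bath, Chester, Preston, Derby, York, Oxford).
Pick 2: R3 covers 2 new cities (Truro, Exeter).
Pick 3: R2 covers 1 new cities (Carlisle).
Pick 4: R4 covers 1 new cities (Leeds).
Pick 5: R5 covers 1 new cities (Hull).
Greedy uses 5 routes.

5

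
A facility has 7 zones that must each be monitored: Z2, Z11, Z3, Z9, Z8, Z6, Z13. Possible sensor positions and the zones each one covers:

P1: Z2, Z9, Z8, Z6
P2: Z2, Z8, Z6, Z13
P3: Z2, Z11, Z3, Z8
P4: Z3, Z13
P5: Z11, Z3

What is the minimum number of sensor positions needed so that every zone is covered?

3

P1, P2, P3 together cover {Z2, Z11, Z3, Z9, Z8, Z6, Z13} — every zone.
No 2 of the 5 sensor positions cover everything (all 10 pairs fall short), so 3 is minimum.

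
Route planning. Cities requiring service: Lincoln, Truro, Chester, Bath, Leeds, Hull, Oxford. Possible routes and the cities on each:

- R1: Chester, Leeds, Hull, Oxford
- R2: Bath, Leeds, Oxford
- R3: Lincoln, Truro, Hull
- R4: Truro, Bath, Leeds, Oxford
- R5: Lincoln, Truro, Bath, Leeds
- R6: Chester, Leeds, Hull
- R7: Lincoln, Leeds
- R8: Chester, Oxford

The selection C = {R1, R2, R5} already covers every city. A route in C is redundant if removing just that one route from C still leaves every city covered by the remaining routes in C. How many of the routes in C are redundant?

Drop R1: Chester, Hull uncovered — not redundant.
Drop R2: the rest still cover every city — redundant.
Drop R5: Lincoln, Truro uncovered — not redundant.
1 redundant: R2.

1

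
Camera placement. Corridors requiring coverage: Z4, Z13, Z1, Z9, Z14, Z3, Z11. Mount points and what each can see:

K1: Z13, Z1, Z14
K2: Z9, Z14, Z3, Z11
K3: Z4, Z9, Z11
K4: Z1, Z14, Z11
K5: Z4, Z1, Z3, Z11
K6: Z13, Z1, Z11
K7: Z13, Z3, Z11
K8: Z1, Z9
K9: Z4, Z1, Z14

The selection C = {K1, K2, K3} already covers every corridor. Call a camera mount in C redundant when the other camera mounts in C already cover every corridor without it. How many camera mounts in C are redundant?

0

Drop K1: Z13, Z1 uncovered — not redundant.
Drop K2: Z3 uncovered — not redundant.
Drop K3: Z4 uncovered — not redundant.
None of the camera mounts in C is redundant.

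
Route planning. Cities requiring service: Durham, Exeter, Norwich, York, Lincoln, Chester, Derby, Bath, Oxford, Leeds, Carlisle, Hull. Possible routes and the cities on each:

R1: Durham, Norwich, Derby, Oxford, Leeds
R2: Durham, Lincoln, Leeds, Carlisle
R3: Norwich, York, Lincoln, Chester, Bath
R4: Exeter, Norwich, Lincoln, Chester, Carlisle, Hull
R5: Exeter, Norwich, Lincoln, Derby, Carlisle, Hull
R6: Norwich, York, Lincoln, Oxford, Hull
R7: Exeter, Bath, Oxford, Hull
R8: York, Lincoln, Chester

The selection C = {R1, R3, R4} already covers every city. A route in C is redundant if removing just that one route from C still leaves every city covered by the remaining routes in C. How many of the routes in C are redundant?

0

Drop R1: Durham, Derby, Oxford, Leeds uncovered — not redundant.
Drop R3: York, Bath uncovered — not redundant.
Drop R4: Exeter, Carlisle, Hull uncovered — not redundant.
None of the routes in C is redundant.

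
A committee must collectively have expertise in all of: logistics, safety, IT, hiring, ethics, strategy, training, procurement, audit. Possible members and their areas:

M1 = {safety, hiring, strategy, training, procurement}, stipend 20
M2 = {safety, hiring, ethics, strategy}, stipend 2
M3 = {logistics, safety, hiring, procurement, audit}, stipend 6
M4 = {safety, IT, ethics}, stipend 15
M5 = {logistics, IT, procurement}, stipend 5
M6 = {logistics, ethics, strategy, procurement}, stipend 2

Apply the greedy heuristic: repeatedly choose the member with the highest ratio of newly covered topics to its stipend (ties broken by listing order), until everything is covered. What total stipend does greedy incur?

35

Pick 1: M2 adds 4 new (safety, hiring, ethics, strategy) at stipend 2 (ratio 4/2).
Pick 2: M6 adds 2 new (logistics, procurement) at stipend 2 (ratio 2/2).
Pick 3: M5 adds 1 new (IT) at stipend 5 (ratio 1/5).
Pick 4: M3 adds 1 new (audit) at stipend 6 (ratio 1/6).
Pick 5: M1 adds 1 new (training) at stipend 20 (ratio 1/20).
Greedy total stipend: 2 + 2 + 5 + 6 + 20 = 35. (The true optimum is 33, so greedy overshoots here.)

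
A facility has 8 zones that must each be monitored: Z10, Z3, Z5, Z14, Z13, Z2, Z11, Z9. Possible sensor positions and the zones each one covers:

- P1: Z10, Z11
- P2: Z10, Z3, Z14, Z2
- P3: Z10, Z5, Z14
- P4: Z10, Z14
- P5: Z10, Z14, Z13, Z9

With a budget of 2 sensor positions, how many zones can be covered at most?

6

Choosing P2, P5 covers {Z10, Z3, Z14, Z13, Z2, Z9} — 6 zones.
No choice of 2 sensor positions does better; here Z5, Z11 are left uncovered.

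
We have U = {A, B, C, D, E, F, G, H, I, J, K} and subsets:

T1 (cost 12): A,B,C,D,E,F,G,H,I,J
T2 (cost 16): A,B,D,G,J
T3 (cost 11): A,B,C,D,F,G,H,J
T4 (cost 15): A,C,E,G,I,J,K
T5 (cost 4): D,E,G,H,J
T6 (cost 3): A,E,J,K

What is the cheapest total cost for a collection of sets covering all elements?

T1, T6 cover every element at cost 12 + 3 = 15.
Any cover uses at least 2 sets; among all covering selections none totals below 15.
Greedy by coverage-per-cost would pick T6, T5, T1 for 19 — worse than the optimum 15.

15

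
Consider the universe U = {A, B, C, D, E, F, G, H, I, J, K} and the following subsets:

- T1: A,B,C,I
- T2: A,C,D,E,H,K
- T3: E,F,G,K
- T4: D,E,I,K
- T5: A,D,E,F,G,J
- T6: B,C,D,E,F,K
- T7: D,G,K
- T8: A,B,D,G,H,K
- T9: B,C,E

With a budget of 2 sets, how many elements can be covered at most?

Choosing T1, T5 covers {A, B, C, D, E, F, G, I, J} — 9 elements.
No choice of 2 sets does better; here H, K are left uncovered.

9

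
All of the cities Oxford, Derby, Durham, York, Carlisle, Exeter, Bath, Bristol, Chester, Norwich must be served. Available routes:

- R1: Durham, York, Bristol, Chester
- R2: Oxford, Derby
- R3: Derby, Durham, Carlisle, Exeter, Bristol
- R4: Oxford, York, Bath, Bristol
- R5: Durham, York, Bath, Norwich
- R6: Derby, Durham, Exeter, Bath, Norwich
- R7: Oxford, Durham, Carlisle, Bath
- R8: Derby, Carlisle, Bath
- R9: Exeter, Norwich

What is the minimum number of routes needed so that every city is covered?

R1, R6, R7 together cover {Oxford, Derby, Durham, York, Carlisle, Exeter, Bath, Bristol, Chester, Norwich} — every city.
No 2 of the 9 routes cover everything (all 36 pairs fall short), so 3 is minimum.
Greedy (largest uncovered first) would take R3, R4, R1, R5 — 4 routes — but 3 suffice.

3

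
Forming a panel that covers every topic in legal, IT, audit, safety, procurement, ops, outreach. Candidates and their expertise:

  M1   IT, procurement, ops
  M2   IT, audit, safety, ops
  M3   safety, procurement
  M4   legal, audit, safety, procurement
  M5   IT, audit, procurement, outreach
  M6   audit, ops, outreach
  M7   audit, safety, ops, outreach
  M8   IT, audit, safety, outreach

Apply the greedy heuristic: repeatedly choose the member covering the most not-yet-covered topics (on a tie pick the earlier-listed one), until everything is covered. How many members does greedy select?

3

Pick 1: M2 covers 4 new topics (IT, audit, safety, ops).
Pick 2: M4 covers 2 new topics (legal, procurement).
Pick 3: M5 covers 1 new topics (outreach).
Greedy uses 3 members.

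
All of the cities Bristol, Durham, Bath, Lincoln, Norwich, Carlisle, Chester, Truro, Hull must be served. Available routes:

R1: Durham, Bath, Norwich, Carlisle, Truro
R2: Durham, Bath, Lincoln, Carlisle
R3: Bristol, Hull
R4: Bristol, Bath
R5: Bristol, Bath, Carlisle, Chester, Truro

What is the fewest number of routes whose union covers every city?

R1, R2, R3, R5 together cover {Bristol, Durham, Bath, Lincoln, Norwich, Carlisle, Chester, Truro, Hull} — every city.
No 3 of the 5 routes cover everything (all 10 triples fall short), so 4 is minimum.

4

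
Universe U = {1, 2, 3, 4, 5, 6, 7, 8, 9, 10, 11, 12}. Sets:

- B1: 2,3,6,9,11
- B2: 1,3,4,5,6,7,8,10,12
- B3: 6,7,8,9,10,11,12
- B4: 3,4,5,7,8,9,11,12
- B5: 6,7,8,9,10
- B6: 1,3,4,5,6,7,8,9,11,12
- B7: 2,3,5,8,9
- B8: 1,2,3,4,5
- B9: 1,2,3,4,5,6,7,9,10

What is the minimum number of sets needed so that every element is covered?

2

B1, B2 together cover {1, 2, 3, 4, 5, 6, 7, 8, 9, 10, 11, 12} — every element.
No single set contains all 12 elements, so 2 is optimal.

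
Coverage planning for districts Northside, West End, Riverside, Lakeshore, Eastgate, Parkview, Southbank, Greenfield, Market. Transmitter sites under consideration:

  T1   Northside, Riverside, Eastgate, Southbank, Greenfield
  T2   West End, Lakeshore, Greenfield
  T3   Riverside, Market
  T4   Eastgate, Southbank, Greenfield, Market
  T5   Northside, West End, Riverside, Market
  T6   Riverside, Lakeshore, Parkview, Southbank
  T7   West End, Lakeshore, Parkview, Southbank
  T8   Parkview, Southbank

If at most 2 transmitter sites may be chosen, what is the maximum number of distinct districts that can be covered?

8

Choosing T1, T7 covers {Northside, West End, Riverside, Lakeshore, Eastgate, Parkview, Southbank, Greenfield} — 8 districts.
No choice of 2 transmitter sites does better; here Market is left uncovered.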